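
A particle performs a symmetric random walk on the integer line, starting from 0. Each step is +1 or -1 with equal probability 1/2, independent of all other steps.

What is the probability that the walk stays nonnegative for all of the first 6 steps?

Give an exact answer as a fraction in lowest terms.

Answer: 5/16

Derivation:
Let f(t,s) = #length-t paths at position s with S_1..S_t all ≥ 0.
f(t,s) = f(t-1,s-1) + f(t-1,s+1) for s ≥ 0; f(t,s) = 0 for s < 0.
t=0: f(0,0)=1
t=1: f(1,1)=1
t=2: f(2,0)=1 f(2,2)=1
t=3: f(3,1)=2 f(3,3)=1
t=4: f(4,0)=2 f(4,2)=3 f(4,4)=1
t=5: f(5,1)=5 f(5,3)=4 f(5,5)=1
t=6: f(6,0)=5 f(6,2)=9 f(6,4)=5 f(6,6)=1
Σ_s f(6,s) = 20
P = 20/64 = 5/16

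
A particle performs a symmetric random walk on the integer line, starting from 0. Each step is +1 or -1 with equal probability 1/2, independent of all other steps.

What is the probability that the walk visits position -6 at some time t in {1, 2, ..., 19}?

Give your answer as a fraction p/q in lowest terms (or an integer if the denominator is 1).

Count via complement. Let g(t,s) = #length-t paths at position s with S_1..S_t all ≠ -6.
g(t,s) = g(t-1,s-1) + g(t-1,s+1) for s ≠ -6; g(t,-6) = 0.
t=0: g(0,0)=1
t=1: g(1,-1)=1 g(1,1)=1
t=2: g(2,-2)=1 g(2,0)=2 g(2,2)=1
t=3: g(3,-3)=1 g(3,-1)=3 g(3,1)=3 g(3,3)=1
t=4: g(4,-4)=1 g(4,-2)=4 g(4,0)=6 g(4,2)=4 g(4,4)=1
t=5: g(5,-5)=1 g(5,-3)=5 g(5,-1)=10 g(5,1)=10 g(5,3)=5 g(5,5)=1
t=6: g(6,-4)=6 g(6,-2)=15 g(6,0)=20 g(6,2)=15 g(6,4)=6 g(6,6)=1
t=7: g(7,-5)=6 g(7,-3)=21 g(7,-1)=35 g(7,1)=35 g(7,3)=21 g(7,5)=7 g(7,7)=1
t=8: g(8,-4)=27 g(8,-2)=56 g(8,0)=70 g(8,2)=56 g(8,4)=28 g(8,6)=8 g(8,8)=1
t=9: g(9,-5)=27 g(9,-3)=83 g(9,-1)=126 g(9,1)=126 g(9,3)=84 g(9,5)=36 g(9,7)=9 g(9,9)=1
t=10: g(10,-4)=110 g(10,-2)=209 g(10,0)=252 g(10,2)=210 g(10,4)=120 g(10,6)=45 g(10,8)=10 g(10,10)=1
t=11: g(11,-5)=110 g(11,-3)=319 g(11,-1)=461 g(11,1)=462 g(11,3)=330 g(11,5)=165 g(11,7)=55 g(11,9)=11 g(11,11)=1
t=12: g(12,-4)=429 g(12,-2)=780 g(12,0)=923 g(12,2)=792 g(12,4)=495 g(12,6)=220 g(12,8)=66 g(12,10)=12 g(12,12)=1
t=13: g(13,-5)=429 g(13,-3)=1209 g(13,-1)=1703 g(13,1)=1715 g(13,3)=1287 g(13,5)=715 g(13,7)=286 g(13,9)=78 g(13,11)=13 g(13,13)=1
t=14: g(14,-4)=1638 g(14,-2)=2912 g(14,0)=3418 g(14,2)=3002 g(14,4)=2002 g(14,6)=1001 g(14,8)=364 g(14,10)=91 g(14,12)=14 g(14,14)=1
t=15: g(15,-5)=1638 g(15,-3)=4550 g(15,-1)=6330 g(15,1)=6420 g(15,3)=5004 g(15,5)=3003 g(15,7)=1365 g(15,9)=455 g(15,11)=105 g(15,13)=15 g(15,15)=1
t=16: g(16,-4)=6188 g(16,-2)=10880 g(16,0)=12750 g(16,2)=11424 g(16,4)=8007 g(16,6)=4368 g(16,8)=1820 g(16,10)=560 g(16,12)=120 g(16,14)=16 g(16,16)=1
t=17: g(17,-5)=6188 g(17,-3)=17068 g(17,-1)=23630 g(17,1)=24174 g(17,3)=19431 g(17,5)=12375 g(17,7)=6188 g(17,9)=2380 g(17,11)=680 g(17,13)=136 g(17,15)=17 g(17,17)=1
t=18: g(18,-4)=23256 g(18,-2)=40698 g(18,0)=47804 g(18,2)=43605 g(18,4)=31806 g(18,6)=18563 g(18,8)=8568 g(18,10)=3060 g(18,12)=816 g(18,14)=153 g(18,16)=18 g(18,18)=1
t=19: g(19,-5)=23256 g(19,-3)=63954 g(19,-1)=88502 g(19,1)=91409 g(19,3)=75411 g(19,5)=50369 g(19,7)=27131 g(19,9)=11628 g(19,11)=3876 g(19,13)=969 g(19,15)=171 g(19,17)=19 g(19,19)=1
Paths never hitting -6: Σ_s g(19,s) = 436696
Paths hitting -6: 2^19 - 436696 = 87592
P = 87592/524288 = 10949/65536

Answer: 10949/65536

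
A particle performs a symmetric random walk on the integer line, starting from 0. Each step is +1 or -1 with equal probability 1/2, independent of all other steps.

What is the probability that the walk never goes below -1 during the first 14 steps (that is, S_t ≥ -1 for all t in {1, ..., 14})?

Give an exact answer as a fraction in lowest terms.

Answer: 6435/16384

Derivation:
Let f(t,s) = #length-t paths at position s with S_1..S_t all ≥ -1.
f(t,s) = f(t-1,s-1) + f(t-1,s+1) for s ≥ -1; f(t,s) = 0 for s < -1.
t=0: f(0,0)=1
t=1: f(1,-1)=1 f(1,1)=1
t=2: f(2,0)=2 f(2,2)=1
t=3: f(3,-1)=2 f(3,1)=3 f(3,3)=1
t=4: f(4,0)=5 f(4,2)=4 f(4,4)=1
t=5: f(5,-1)=5 f(5,1)=9 f(5,3)=5 f(5,5)=1
t=6: f(6,0)=14 f(6,2)=14 f(6,4)=6 f(6,6)=1
t=7: f(7,-1)=14 f(7,1)=28 f(7,3)=20 f(7,5)=7 f(7,7)=1
t=8: f(8,0)=42 f(8,2)=48 f(8,4)=27 f(8,6)=8 f(8,8)=1
t=9: f(9,-1)=42 f(9,1)=90 f(9,3)=75 f(9,5)=35 f(9,7)=9 f(9,9)=1
t=10: f(10,0)=132 f(10,2)=165 f(10,4)=110 f(10,6)=44 f(10,8)=10 f(10,10)=1
t=11: f(11,-1)=132 f(11,1)=297 f(11,3)=275 f(11,5)=154 f(11,7)=54 f(11,9)=11 f(11,11)=1
t=12: f(12,0)=429 f(12,2)=572 f(12,4)=429 f(12,6)=208 f(12,8)=65 f(12,10)=12 f(12,12)=1
t=13: f(13,-1)=429 f(13,1)=1001 f(13,3)=1001 f(13,5)=637 f(13,7)=273 f(13,9)=77 f(13,11)=13 f(13,13)=1
t=14: f(14,0)=1430 f(14,2)=2002 f(14,4)=1638 f(14,6)=910 f(14,8)=350 f(14,10)=90 f(14,12)=14 f(14,14)=1
Σ_s f(14,s) = 6435
P = 6435/16384 = 6435/16384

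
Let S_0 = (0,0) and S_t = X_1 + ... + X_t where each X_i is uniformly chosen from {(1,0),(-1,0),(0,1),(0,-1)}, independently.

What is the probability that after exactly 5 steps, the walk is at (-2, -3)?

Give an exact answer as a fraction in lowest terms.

Answer: 5/512

Derivation:
Let h be the number of horizontal steps (so 5-h are vertical). To end at (-2,-3) need (h-2)/2 right-steps and ((5-h)-3)/2 up-steps.
Sum over h with 2 ≤ h ≤ 2, h ≡ 0 (mod 2), 5-h ≡ 1 (mod 2):
h=2: C(5,2)·C(2,0)·C(3,0) = 10·1·1 = 10
Total favorable: 10
Total paths: 4^5 = 1024
P = 10/1024 = 5/512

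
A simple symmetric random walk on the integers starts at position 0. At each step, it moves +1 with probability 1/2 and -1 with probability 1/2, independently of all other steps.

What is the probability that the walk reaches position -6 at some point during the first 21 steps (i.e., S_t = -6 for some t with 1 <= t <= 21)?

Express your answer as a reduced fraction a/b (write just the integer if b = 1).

Answer: 24805/131072

Derivation:
Count via complement. Let g(t,s) = #length-t paths at position s with S_1..S_t all ≠ -6.
g(t,s) = g(t-1,s-1) + g(t-1,s+1) for s ≠ -6; g(t,-6) = 0.
t=0: g(0,0)=1
t=1: g(1,-1)=1 g(1,1)=1
t=2: g(2,-2)=1 g(2,0)=2 g(2,2)=1
t=3: g(3,-3)=1 g(3,-1)=3 g(3,1)=3 g(3,3)=1
t=4: g(4,-4)=1 g(4,-2)=4 g(4,0)=6 g(4,2)=4 g(4,4)=1
t=5: g(5,-5)=1 g(5,-3)=5 g(5,-1)=10 g(5,1)=10 g(5,3)=5 g(5,5)=1
t=6: g(6,-4)=6 g(6,-2)=15 g(6,0)=20 g(6,2)=15 g(6,4)=6 g(6,6)=1
t=7: g(7,-5)=6 g(7,-3)=21 g(7,-1)=35 g(7,1)=35 g(7,3)=21 g(7,5)=7 g(7,7)=1
t=8: g(8,-4)=27 g(8,-2)=56 g(8,0)=70 g(8,2)=56 g(8,4)=28 g(8,6)=8 g(8,8)=1
t=9: g(9,-5)=27 g(9,-3)=83 g(9,-1)=126 g(9,1)=126 g(9,3)=84 g(9,5)=36 g(9,7)=9 g(9,9)=1
t=10: g(10,-4)=110 g(10,-2)=209 g(10,0)=252 g(10,2)=210 g(10,4)=120 g(10,6)=45 g(10,8)=10 g(10,10)=1
t=11: g(11,-5)=110 g(11,-3)=319 g(11,-1)=461 g(11,1)=462 g(11,3)=330 g(11,5)=165 g(11,7)=55 g(11,9)=11 g(11,11)=1
t=12: g(12,-4)=429 g(12,-2)=780 g(12,0)=923 g(12,2)=792 g(12,4)=495 g(12,6)=220 g(12,8)=66 g(12,10)=12 g(12,12)=1
t=13: g(13,-5)=429 g(13,-3)=1209 g(13,-1)=1703 g(13,1)=1715 g(13,3)=1287 g(13,5)=715 g(13,7)=286 g(13,9)=78 g(13,11)=13 g(13,13)=1
t=14: g(14,-4)=1638 g(14,-2)=2912 g(14,0)=3418 g(14,2)=3002 g(14,4)=2002 g(14,6)=1001 g(14,8)=364 g(14,10)=91 g(14,12)=14 g(14,14)=1
t=15: g(15,-5)=1638 g(15,-3)=4550 g(15,-1)=6330 g(15,1)=6420 g(15,3)=5004 g(15,5)=3003 g(15,7)=1365 g(15,9)=455 g(15,11)=105 g(15,13)=15 g(15,15)=1
t=16: g(16,-4)=6188 g(16,-2)=10880 g(16,0)=12750 g(16,2)=11424 g(16,4)=8007 g(16,6)=4368 g(16,8)=1820 g(16,10)=560 g(16,12)=120 g(16,14)=16 g(16,16)=1
t=17: g(17,-5)=6188 g(17,-3)=17068 g(17,-1)=23630 g(17,1)=24174 g(17,3)=19431 g(17,5)=12375 g(17,7)=6188 g(17,9)=2380 g(17,11)=680 g(17,13)=136 g(17,15)=17 g(17,17)=1
t=18: g(18,-4)=23256 g(18,-2)=40698 g(18,0)=47804 g(18,2)=43605 g(18,4)=31806 g(18,6)=18563 g(18,8)=8568 g(18,10)=3060 g(18,12)=816 g(18,14)=153 g(18,16)=18 g(18,18)=1
t=19: g(19,-5)=23256 g(19,-3)=63954 g(19,-1)=88502 g(19,1)=91409 g(19,3)=75411 g(19,5)=50369 g(19,7)=27131 g(19,9)=11628 g(19,11)=3876 g(19,13)=969 g(19,15)=171 g(19,17)=19 g(19,19)=1
t=20: g(20,-4)=87210 g(20,-2)=152456 g(20,0)=179911 g(20,2)=166820 g(20,4)=125780 g(20,6)=77500 g(20,8)=38759 g(20,10)=15504 g(20,12)=4845 g(20,14)=1140 g(20,16)=190 g(20,18)=20 g(20,20)=1
t=21: g(21,-5)=87210 g(21,-3)=239666 g(21,-1)=332367 g(21,1)=346731 g(21,3)=292600 g(21,5)=203280 g(21,7)=116259 g(21,9)=54263 g(21,11)=20349 g(21,13)=5985 g(21,15)=1330 g(21,17)=210 g(21,19)=21 g(21,21)=1
Paths never hitting -6: Σ_s g(21,s) = 1700272
Paths hitting -6: 2^21 - 1700272 = 396880
P = 396880/2097152 = 24805/131072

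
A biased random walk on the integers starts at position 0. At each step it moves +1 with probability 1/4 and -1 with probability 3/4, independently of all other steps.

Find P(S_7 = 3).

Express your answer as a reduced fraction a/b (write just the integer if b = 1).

To reach position 3 after 7 steps: need 5 steps of +1 and 2 steps of -1.
Number of such sequences: C(7,5) = 21
Each has probability (1/4)^5 · (3/4)^2 = 9/16384
P = 21 · 9/16384 = 189/16384

Answer: 189/16384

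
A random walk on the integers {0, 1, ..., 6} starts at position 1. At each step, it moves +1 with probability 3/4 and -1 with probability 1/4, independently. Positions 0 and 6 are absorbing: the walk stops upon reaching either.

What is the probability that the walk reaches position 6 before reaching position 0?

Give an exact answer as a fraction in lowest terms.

Biased walk: p = 3/4, q = 1/4, r = q/p = 1/3
Gambler's ruin: P(hit 6 before 0 | start at 1) = (1 - r^a)/(1 - r^N)
r^1 = 1/3; r^6 = 1/729
P = (1 - 1/3) / (1 - 1/729) = 2/3 / 728/729 = 243/364

Answer: 243/364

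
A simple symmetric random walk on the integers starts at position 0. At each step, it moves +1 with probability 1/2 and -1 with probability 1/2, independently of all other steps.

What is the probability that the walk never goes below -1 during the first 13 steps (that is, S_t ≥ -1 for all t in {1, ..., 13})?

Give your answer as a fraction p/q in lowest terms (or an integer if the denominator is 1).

Answer: 429/1024

Derivation:
Let f(t,s) = #length-t paths at position s with S_1..S_t all ≥ -1.
f(t,s) = f(t-1,s-1) + f(t-1,s+1) for s ≥ -1; f(t,s) = 0 for s < -1.
t=0: f(0,0)=1
t=1: f(1,-1)=1 f(1,1)=1
t=2: f(2,0)=2 f(2,2)=1
t=3: f(3,-1)=2 f(3,1)=3 f(3,3)=1
t=4: f(4,0)=5 f(4,2)=4 f(4,4)=1
t=5: f(5,-1)=5 f(5,1)=9 f(5,3)=5 f(5,5)=1
t=6: f(6,0)=14 f(6,2)=14 f(6,4)=6 f(6,6)=1
t=7: f(7,-1)=14 f(7,1)=28 f(7,3)=20 f(7,5)=7 f(7,7)=1
t=8: f(8,0)=42 f(8,2)=48 f(8,4)=27 f(8,6)=8 f(8,8)=1
t=9: f(9,-1)=42 f(9,1)=90 f(9,3)=75 f(9,5)=35 f(9,7)=9 f(9,9)=1
t=10: f(10,0)=132 f(10,2)=165 f(10,4)=110 f(10,6)=44 f(10,8)=10 f(10,10)=1
t=11: f(11,-1)=132 f(11,1)=297 f(11,3)=275 f(11,5)=154 f(11,7)=54 f(11,9)=11 f(11,11)=1
t=12: f(12,0)=429 f(12,2)=572 f(12,4)=429 f(12,6)=208 f(12,8)=65 f(12,10)=12 f(12,12)=1
t=13: f(13,-1)=429 f(13,1)=1001 f(13,3)=1001 f(13,5)=637 f(13,7)=273 f(13,9)=77 f(13,11)=13 f(13,13)=1
Σ_s f(13,s) = 3432
P = 3432/8192 = 429/1024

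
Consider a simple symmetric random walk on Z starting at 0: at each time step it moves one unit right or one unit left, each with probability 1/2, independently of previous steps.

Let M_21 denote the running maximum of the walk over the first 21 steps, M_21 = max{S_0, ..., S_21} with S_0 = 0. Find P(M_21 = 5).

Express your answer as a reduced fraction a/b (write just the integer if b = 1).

Let M_21 = max(S_0,...,S_21). Use the reflection principle: for j ≥ 1, #{paths with M_21 ≥ j} = #{S_21 ≥ j} + #{S_21 ≥ j+1}.
By reflection, #{M_21 ≥ 5} = #{S_21 ≥ 5} + #{S_21 ≥ 6} = 401930 + 198440 = 600370.
#{M_21 ≥ 6} = #{S_21 ≥ 6} + #{S_21 ≥ 7} = 198440 + 198440 = 396880.
#{M_21 = 5} = 600370 - 396880 = 203490.
P(M_21 = 5) = 203490/2097152 = 101745/1048576

Answer: 101745/1048576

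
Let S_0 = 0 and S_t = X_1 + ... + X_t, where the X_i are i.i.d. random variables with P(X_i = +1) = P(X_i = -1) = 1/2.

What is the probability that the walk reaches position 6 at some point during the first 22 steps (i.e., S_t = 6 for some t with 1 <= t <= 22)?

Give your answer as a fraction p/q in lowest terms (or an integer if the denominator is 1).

Count via complement. Let g(t,s) = #length-t paths at position s with S_1..S_t all ≠ 6.
g(t,s) = g(t-1,s-1) + g(t-1,s+1) for s ≠ 6; g(t,6) = 0.
t=0: g(0,0)=1
t=1: g(1,-1)=1 g(1,1)=1
t=2: g(2,-2)=1 g(2,0)=2 g(2,2)=1
t=3: g(3,-3)=1 g(3,-1)=3 g(3,1)=3 g(3,3)=1
t=4: g(4,-4)=1 g(4,-2)=4 g(4,0)=6 g(4,2)=4 g(4,4)=1
t=5: g(5,-5)=1 g(5,-3)=5 g(5,-1)=10 g(5,1)=10 g(5,3)=5 g(5,5)=1
t=6: g(6,-6)=1 g(6,-4)=6 g(6,-2)=15 g(6,0)=20 g(6,2)=15 g(6,4)=6
t=7: g(7,-7)=1 g(7,-5)=7 g(7,-3)=21 g(7,-1)=35 g(7,1)=35 g(7,3)=21 g(7,5)=6
t=8: g(8,-8)=1 g(8,-6)=8 g(8,-4)=28 g(8,-2)=56 g(8,0)=70 g(8,2)=56 g(8,4)=27
t=9: g(9,-9)=1 g(9,-7)=9 g(9,-5)=36 g(9,-3)=84 g(9,-1)=126 g(9,1)=126 g(9,3)=83 g(9,5)=27
t=10: g(10,-10)=1 g(10,-8)=10 g(10,-6)=45 g(10,-4)=120 g(10,-2)=210 g(10,0)=252 g(10,2)=209 g(10,4)=110
t=11: g(11,-11)=1 g(11,-9)=11 g(11,-7)=55 g(11,-5)=165 g(11,-3)=330 g(11,-1)=462 g(11,1)=461 g(11,3)=319 g(11,5)=110
t=12: g(12,-12)=1 g(12,-10)=12 g(12,-8)=66 g(12,-6)=220 g(12,-4)=495 g(12,-2)=792 g(12,0)=923 g(12,2)=780 g(12,4)=429
t=13: g(13,-13)=1 g(13,-11)=13 g(13,-9)=78 g(13,-7)=286 g(13,-5)=715 g(13,-3)=1287 g(13,-1)=1715 g(13,1)=1703 g(13,3)=1209 g(13,5)=429
t=14: g(14,-14)=1 g(14,-12)=14 g(14,-10)=91 g(14,-8)=364 g(14,-6)=1001 g(14,-4)=2002 g(14,-2)=3002 g(14,0)=3418 g(14,2)=2912 g(14,4)=1638
t=15: g(15,-15)=1 g(15,-13)=15 g(15,-11)=105 g(15,-9)=455 g(15,-7)=1365 g(15,-5)=3003 g(15,-3)=5004 g(15,-1)=6420 g(15,1)=6330 g(15,3)=4550 g(15,5)=1638
t=16: g(16,-16)=1 g(16,-14)=16 g(16,-12)=120 g(16,-10)=560 g(16,-8)=1820 g(16,-6)=4368 g(16,-4)=8007 g(16,-2)=11424 g(16,0)=12750 g(16,2)=10880 g(16,4)=6188
t=17: g(17,-17)=1 g(17,-15)=17 g(17,-13)=136 g(17,-11)=680 g(17,-9)=2380 g(17,-7)=6188 g(17,-5)=12375 g(17,-3)=19431 g(17,-1)=24174 g(17,1)=23630 g(17,3)=17068 g(17,5)=6188
t=18: g(18,-18)=1 g(18,-16)=18 g(18,-14)=153 g(18,-12)=816 g(18,-10)=3060 g(18,-8)=8568 g(18,-6)=18563 g(18,-4)=31806 g(18,-2)=43605 g(18,0)=47804 g(18,2)=40698 g(18,4)=23256
t=19: g(19,-19)=1 g(19,-17)=19 g(19,-15)=171 g(19,-13)=969 g(19,-11)=3876 g(19,-9)=11628 g(19,-7)=27131 g(19,-5)=50369 g(19,-3)=75411 g(19,-1)=91409 g(19,1)=88502 g(19,3)=63954 g(19,5)=23256
t=20: g(20,-20)=1 g(20,-18)=20 g(20,-16)=190 g(20,-14)=1140 g(20,-12)=4845 g(20,-10)=15504 g(20,-8)=38759 g(20,-6)=77500 g(20,-4)=125780 g(20,-2)=166820 g(20,0)=179911 g(20,2)=152456 g(20,4)=87210
t=21: g(21,-21)=1 g(21,-19)=21 g(21,-17)=210 g(21,-15)=1330 g(21,-13)=5985 g(21,-11)=20349 g(21,-9)=54263 g(21,-7)=116259 g(21,-5)=203280 g(21,-3)=292600 g(21,-1)=346731 g(21,1)=332367 g(21,3)=239666 g(21,5)=87210
t=22: g(22,-22)=1 g(22,-20)=22 g(22,-18)=231 g(22,-16)=1540 g(22,-14)=7315 g(22,-12)=26334 g(22,-10)=74612 g(22,-8)=170522 g(22,-6)=319539 g(22,-4)=495880 g(22,-2)=639331 g(22,0)=679098 g(22,2)=572033 g(22,4)=326876
Paths never hitting 6: Σ_s g(22,s) = 3313334
Paths hitting 6: 2^22 - 3313334 = 880970
P = 880970/4194304 = 440485/2097152

Answer: 440485/2097152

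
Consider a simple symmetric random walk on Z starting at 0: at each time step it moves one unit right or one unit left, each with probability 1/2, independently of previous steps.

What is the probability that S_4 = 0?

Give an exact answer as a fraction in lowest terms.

To return to 0 after 4 steps: need exactly 2 steps of +1 and 2 of -1.
Favorable paths: C(4,2) = 6
Total paths: 2^4 = 16
P = 6/16 = 3/8

Answer: 3/8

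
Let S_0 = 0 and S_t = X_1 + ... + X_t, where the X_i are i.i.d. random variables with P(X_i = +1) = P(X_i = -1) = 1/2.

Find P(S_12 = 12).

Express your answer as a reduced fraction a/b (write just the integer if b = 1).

To reach position 12 after 12 steps: need 12 steps of +1 and 0 of -1.
Favorable paths: C(12,12) = 1
Total paths: 2^12 = 4096
P = 1/4096 = 1/4096

Answer: 1/4096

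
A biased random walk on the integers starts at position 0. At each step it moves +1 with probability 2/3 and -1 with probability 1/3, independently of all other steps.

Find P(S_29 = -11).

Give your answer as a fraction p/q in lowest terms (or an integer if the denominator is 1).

Answer: 1709227520/22876792454961

Derivation:
To reach position -11 after 29 steps: need 9 steps of +1 and 20 steps of -1.
Number of such sequences: C(29,9) = 10015005
Each has probability (2/3)^9 · (1/3)^20 = 512/68630377364883
P = 10015005 · 512/68630377364883 = 1709227520/22876792454961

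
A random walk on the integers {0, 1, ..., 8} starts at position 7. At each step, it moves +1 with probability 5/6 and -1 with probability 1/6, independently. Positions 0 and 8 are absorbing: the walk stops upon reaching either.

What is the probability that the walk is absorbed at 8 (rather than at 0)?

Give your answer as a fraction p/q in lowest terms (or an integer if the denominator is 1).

Biased walk: p = 5/6, q = 1/6, r = q/p = 1/5
Gambler's ruin: P(hit 8 before 0 | start at 7) = (1 - r^a)/(1 - r^N)
r^7 = 1/78125; r^8 = 1/390625
P = (1 - 1/78125) / (1 - 1/390625) = 78124/78125 / 390624/390625 = 97655/97656

Answer: 97655/97656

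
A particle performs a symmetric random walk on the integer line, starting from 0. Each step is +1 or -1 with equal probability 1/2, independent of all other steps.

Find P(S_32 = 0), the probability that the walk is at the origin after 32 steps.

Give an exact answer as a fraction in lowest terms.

Answer: 300540195/2147483648

Derivation:
To return to 0 after 32 steps: need exactly 16 steps of +1 and 16 of -1.
Favorable paths: C(32,16) = 601080390
Total paths: 2^32 = 4294967296
P = 601080390/4294967296 = 300540195/2147483648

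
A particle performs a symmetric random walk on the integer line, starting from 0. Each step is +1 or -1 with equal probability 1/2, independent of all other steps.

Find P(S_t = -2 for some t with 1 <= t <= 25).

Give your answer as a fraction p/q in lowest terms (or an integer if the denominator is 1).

Answer: 2894229/4194304

Derivation:
Count via complement. Let g(t,s) = #length-t paths at position s with S_1..S_t all ≠ -2.
g(t,s) = g(t-1,s-1) + g(t-1,s+1) for s ≠ -2; g(t,-2) = 0.
t=0: g(0,0)=1
t=1: g(1,-1)=1 g(1,1)=1
t=2: g(2,0)=2 g(2,2)=1
t=3: g(3,-1)=2 g(3,1)=3 g(3,3)=1
t=4: g(4,0)=5 g(4,2)=4 g(4,4)=1
t=5: g(5,-1)=5 g(5,1)=9 g(5,3)=5 g(5,5)=1
t=6: g(6,0)=14 g(6,2)=14 g(6,4)=6 g(6,6)=1
t=7: g(7,-1)=14 g(7,1)=28 g(7,3)=20 g(7,5)=7 g(7,7)=1
t=8: g(8,0)=42 g(8,2)=48 g(8,4)=27 g(8,6)=8 g(8,8)=1
t=9: g(9,-1)=42 g(9,1)=90 g(9,3)=75 g(9,5)=35 g(9,7)=9 g(9,9)=1
t=10: g(10,0)=132 g(10,2)=165 g(10,4)=110 g(10,6)=44 g(10,8)=10 g(10,10)=1
t=11: g(11,-1)=132 g(11,1)=297 g(11,3)=275 g(11,5)=154 g(11,7)=54 g(11,9)=11 g(11,11)=1
t=12: g(12,0)=429 g(12,2)=572 g(12,4)=429 g(12,6)=208 g(12,8)=65 g(12,10)=12 g(12,12)=1
t=13: g(13,-1)=429 g(13,1)=1001 g(13,3)=1001 g(13,5)=637 g(13,7)=273 g(13,9)=77 g(13,11)=13 g(13,13)=1
t=14: g(14,0)=1430 g(14,2)=2002 g(14,4)=1638 g(14,6)=910 g(14,8)=350 g(14,10)=90 g(14,12)=14 g(14,14)=1
t=15: g(15,-1)=1430 g(15,1)=3432 g(15,3)=3640 g(15,5)=2548 g(15,7)=1260 g(15,9)=440 g(15,11)=104 g(15,13)=15 g(15,15)=1
t=16: g(16,0)=4862 g(16,2)=7072 g(16,4)=6188 g(16,6)=3808 g(16,8)=1700 g(16,10)=544 g(16,12)=119 g(16,14)=16 g(16,16)=1
t=17: g(17,-1)=4862 g(17,1)=11934 g(17,3)=13260 g(17,5)=9996 g(17,7)=5508 g(17,9)=2244 g(17,11)=663 g(17,13)=135 g(17,15)=17 g(17,17)=1
t=18: g(18,0)=16796 g(18,2)=25194 g(18,4)=23256 g(18,6)=15504 g(18,8)=7752 g(18,10)=2907 g(18,12)=798 g(18,14)=152 g(18,16)=18 g(18,18)=1
t=19: g(19,-1)=16796 g(19,1)=41990 g(19,3)=48450 g(19,5)=38760 g(19,7)=23256 g(19,9)=10659 g(19,11)=3705 g(19,13)=950 g(19,15)=170 g(19,17)=19 g(19,19)=1
t=20: g(20,0)=58786 g(20,2)=90440 g(20,4)=87210 g(20,6)=62016 g(20,8)=33915 g(20,10)=14364 g(20,12)=4655 g(20,14)=1120 g(20,16)=189 g(20,18)=20 g(20,20)=1
t=21: g(21,-1)=58786 g(21,1)=149226 g(21,3)=177650 g(21,5)=149226 g(21,7)=95931 g(21,9)=48279 g(21,11)=19019 g(21,13)=5775 g(21,15)=1309 g(21,17)=209 g(21,19)=21 g(21,21)=1
t=22: g(22,0)=208012 g(22,2)=326876 g(22,4)=326876 g(22,6)=245157 g(22,8)=144210 g(22,10)=67298 g(22,12)=24794 g(22,14)=7084 g(22,16)=1518 g(22,18)=230 g(22,20)=22 g(22,22)=1
t=23: g(23,-1)=208012 g(23,1)=534888 g(23,3)=653752 g(23,5)=572033 g(23,7)=389367 g(23,9)=211508 g(23,11)=92092 g(23,13)=31878 g(23,15)=8602 g(23,17)=1748 g(23,19)=252 g(23,21)=23 g(23,23)=1
t=24: g(24,0)=742900 g(24,2)=1188640 g(24,4)=1225785 g(24,6)=961400 g(24,8)=600875 g(24,10)=303600 g(24,12)=123970 g(24,14)=40480 g(24,16)=10350 g(24,18)=2000 g(24,20)=275 g(24,22)=24 g(24,24)=1
t=25: g(25,-1)=742900 g(25,1)=1931540 g(25,3)=2414425 g(25,5)=2187185 g(25,7)=1562275 g(25,9)=904475 g(25,11)=427570 g(25,13)=164450 g(25,15)=50830 g(25,17)=12350 g(25,19)=2275 g(25,21)=299 g(25,23)=25 g(25,25)=1
Paths never hitting -2: Σ_s g(25,s) = 10400600
Paths hitting -2: 2^25 - 10400600 = 23153832
P = 23153832/33554432 = 2894229/4194304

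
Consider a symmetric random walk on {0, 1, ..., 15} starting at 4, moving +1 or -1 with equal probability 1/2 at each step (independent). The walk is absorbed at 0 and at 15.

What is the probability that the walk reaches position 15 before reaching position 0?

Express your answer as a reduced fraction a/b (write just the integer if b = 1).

Answer: 4/15

Derivation:
Symmetric walk (p = 1/2): the harmonic-function argument gives P(hit 15 before 0 | start at 4) = a/N.
P = 4/15 = 4/15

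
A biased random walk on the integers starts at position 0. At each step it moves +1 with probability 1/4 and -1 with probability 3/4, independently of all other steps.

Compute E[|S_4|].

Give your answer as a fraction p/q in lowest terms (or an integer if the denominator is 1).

S_4 takes values m ≡ 0 (mod 2) with |m| ≤ 4; P(S_4=m) = C(4,(4+m)/2) · (1/4)^((4+m)/2) · (3/4)^((4-m)/2).
Distribution: P(S=-4)=81/256, P(S=-2)=27/64, P(S=0)=27/128, P(S=2)=3/64, P(S=4)=1/256
E[|S_4|] = Σ_m |m|·P(S_4=m) = 71/32

Answer: 71/32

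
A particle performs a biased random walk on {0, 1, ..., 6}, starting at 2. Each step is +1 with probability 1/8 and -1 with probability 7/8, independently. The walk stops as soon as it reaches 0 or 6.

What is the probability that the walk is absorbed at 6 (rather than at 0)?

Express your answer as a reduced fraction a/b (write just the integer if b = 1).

Answer: 1/2451

Derivation:
Biased walk: p = 1/8, q = 7/8, r = q/p = 7
Gambler's ruin: P(hit 6 before 0 | start at 2) = (1 - r^a)/(1 - r^N)
r^2 = 49; r^6 = 117649
P = (1 - 49) / (1 - 117649) = -48 / -117648 = 1/2451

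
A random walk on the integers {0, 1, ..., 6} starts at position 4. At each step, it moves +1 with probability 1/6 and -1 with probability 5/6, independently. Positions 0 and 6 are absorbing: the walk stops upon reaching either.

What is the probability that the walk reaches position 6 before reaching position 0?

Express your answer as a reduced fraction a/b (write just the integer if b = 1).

Answer: 26/651

Derivation:
Biased walk: p = 1/6, q = 5/6, r = q/p = 5
Gambler's ruin: P(hit 6 before 0 | start at 4) = (1 - r^a)/(1 - r^N)
r^4 = 625; r^6 = 15625
P = (1 - 625) / (1 - 15625) = -624 / -15624 = 26/651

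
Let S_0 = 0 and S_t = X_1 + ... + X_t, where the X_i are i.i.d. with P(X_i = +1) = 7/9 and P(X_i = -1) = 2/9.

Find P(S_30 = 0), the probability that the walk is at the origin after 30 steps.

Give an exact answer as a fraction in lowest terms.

Answer: 2681259686005649868062720/4710128697246244834921603689

Derivation:
To be at 0 after 30 steps: need exactly 15 steps of +1 and 15 of -1.
Number of such sequences: C(30,15) = 155117520
Each has probability (7/9)^15 · (2/9)^15 = 155568095557812224/42391158275216203514294433201
P = 155117520 · 155568095557812224/42391158275216203514294433201 = 2681259686005649868062720/4710128697246244834921603689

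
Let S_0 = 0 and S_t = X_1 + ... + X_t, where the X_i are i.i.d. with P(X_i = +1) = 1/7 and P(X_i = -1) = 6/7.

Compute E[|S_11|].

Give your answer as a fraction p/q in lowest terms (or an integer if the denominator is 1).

Answer: 317270921/40353607

Derivation:
S_11 takes values m ≡ 1 (mod 2) with |m| ≤ 11; P(S_11=m) = C(11,(11+m)/2) · (1/7)^((11+m)/2) · (6/7)^((11-m)/2).
Distribution: P(S=-11)=362797056/1977326743, P(S=-9)=665127936/1977326743, P(S=-7)=554273280/1977326743, P(S=-5)=277136640/1977326743, P(S=-3)=92378880/1977326743, P(S=-1)=3079296/282475249, P(S=1)=513216/282475249, P(S=3)=427680/1977326743, P(S=5)=35640/1977326743, P(S=7)=1980/1977326743, P(S=9)=66/1977326743, P(S=11)=1/1977326743
E[|S_11|] = Σ_m |m|·P(S_11=m) = 317270921/40353607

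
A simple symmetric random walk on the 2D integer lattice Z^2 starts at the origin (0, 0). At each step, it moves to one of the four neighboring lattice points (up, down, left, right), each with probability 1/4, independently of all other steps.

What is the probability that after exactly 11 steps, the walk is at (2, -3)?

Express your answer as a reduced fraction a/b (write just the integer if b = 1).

Answer: 38115/2097152

Derivation:
Let h be the number of horizontal steps (so 11-h are vertical). To end at (2,-3) need (h+2)/2 right-steps and ((11-h)-3)/2 up-steps.
Sum over h with 2 ≤ h ≤ 8, h ≡ 0 (mod 2), 11-h ≡ 1 (mod 2):
h=2: C(11,2)·C(2,2)·C(9,3) = 55·1·84 = 4620
h=4: C(11,4)·C(4,3)·C(7,2) = 330·4·21 = 27720
h=6: C(11,6)·C(6,4)·C(5,1) = 462·15·5 = 34650
h=8: C(11,8)·C(8,5)·C(3,0) = 165·56·1 = 9240
Total favorable: 76230
Total paths: 4^11 = 4194304
P = 76230/4194304 = 38115/2097152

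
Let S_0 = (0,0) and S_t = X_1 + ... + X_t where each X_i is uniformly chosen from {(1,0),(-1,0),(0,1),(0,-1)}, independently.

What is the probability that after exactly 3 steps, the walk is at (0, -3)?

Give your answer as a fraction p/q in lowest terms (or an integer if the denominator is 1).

Answer: 1/64

Derivation:
Let h be the number of horizontal steps (so 3-h are vertical). To end at (0,-3) need (h+0)/2 right-steps and ((3-h)-3)/2 up-steps.
Sum over h with 0 ≤ h ≤ 0, h ≡ 0 (mod 2), 3-h ≡ 1 (mod 2):
h=0: C(3,0)·C(0,0)·C(3,0) = 1·1·1 = 1
Total favorable: 1
Total paths: 4^3 = 64
P = 1/64 = 1/64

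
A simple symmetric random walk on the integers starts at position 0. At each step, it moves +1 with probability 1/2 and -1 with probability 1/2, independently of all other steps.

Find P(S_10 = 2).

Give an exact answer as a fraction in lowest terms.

To reach position 2 after 10 steps: need 6 steps of +1 and 4 of -1.
Favorable paths: C(10,6) = 210
Total paths: 2^10 = 1024
P = 210/1024 = 105/512

Answer: 105/512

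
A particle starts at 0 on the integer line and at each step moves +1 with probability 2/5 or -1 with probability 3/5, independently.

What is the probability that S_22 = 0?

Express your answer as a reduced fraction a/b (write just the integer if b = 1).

To be at 0 after 22 steps: need exactly 11 steps of +1 and 11 of -1.
Number of such sequences: C(22,11) = 705432
Each has probability (2/5)^11 · (3/5)^11 = 362797056/2384185791015625
P = 705432 · 362797056/2384185791015625 = 255928652808192/2384185791015625

Answer: 255928652808192/2384185791015625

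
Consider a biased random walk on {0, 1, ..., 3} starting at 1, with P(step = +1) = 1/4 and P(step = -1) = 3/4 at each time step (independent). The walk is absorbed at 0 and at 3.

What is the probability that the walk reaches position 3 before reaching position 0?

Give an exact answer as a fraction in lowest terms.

Biased walk: p = 1/4, q = 3/4, r = q/p = 3
Gambler's ruin: P(hit 3 before 0 | start at 1) = (1 - r^a)/(1 - r^N)
r^1 = 3; r^3 = 27
P = (1 - 3) / (1 - 27) = -2 / -26 = 1/13

Answer: 1/13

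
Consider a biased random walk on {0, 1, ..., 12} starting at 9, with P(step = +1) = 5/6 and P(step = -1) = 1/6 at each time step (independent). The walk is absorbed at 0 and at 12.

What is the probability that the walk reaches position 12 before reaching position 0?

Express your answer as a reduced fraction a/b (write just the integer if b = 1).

Answer: 1968875/1968876

Derivation:
Biased walk: p = 5/6, q = 1/6, r = q/p = 1/5
Gambler's ruin: P(hit 12 before 0 | start at 9) = (1 - r^a)/(1 - r^N)
r^9 = 1/1953125; r^12 = 1/244140625
P = (1 - 1/1953125) / (1 - 1/244140625) = 1953124/1953125 / 244140624/244140625 = 1968875/1968876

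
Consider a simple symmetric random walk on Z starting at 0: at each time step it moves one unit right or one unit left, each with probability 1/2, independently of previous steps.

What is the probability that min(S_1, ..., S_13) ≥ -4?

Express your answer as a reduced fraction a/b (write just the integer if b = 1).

Let f(t,s) = #length-t paths at position s with S_1..S_t all ≥ -4.
f(t,s) = f(t-1,s-1) + f(t-1,s+1) for s ≥ -4; f(t,s) = 0 for s < -4.
t=0: f(0,0)=1
t=1: f(1,-1)=1 f(1,1)=1
t=2: f(2,-2)=1 f(2,0)=2 f(2,2)=1
t=3: f(3,-3)=1 f(3,-1)=3 f(3,1)=3 f(3,3)=1
t=4: f(4,-4)=1 f(4,-2)=4 f(4,0)=6 f(4,2)=4 f(4,4)=1
t=5: f(5,-3)=5 f(5,-1)=10 f(5,1)=10 f(5,3)=5 f(5,5)=1
t=6: f(6,-4)=5 f(6,-2)=15 f(6,0)=20 f(6,2)=15 f(6,4)=6 f(6,6)=1
t=7: f(7,-3)=20 f(7,-1)=35 f(7,1)=35 f(7,3)=21 f(7,5)=7 f(7,7)=1
t=8: f(8,-4)=20 f(8,-2)=55 f(8,0)=70 f(8,2)=56 f(8,4)=28 f(8,6)=8 f(8,8)=1
t=9: f(9,-3)=75 f(9,-1)=125 f(9,1)=126 f(9,3)=84 f(9,5)=36 f(9,7)=9 f(9,9)=1
t=10: f(10,-4)=75 f(10,-2)=200 f(10,0)=251 f(10,2)=210 f(10,4)=120 f(10,6)=45 f(10,8)=10 f(10,10)=1
t=11: f(11,-3)=275 f(11,-1)=451 f(11,1)=461 f(11,3)=330 f(11,5)=165 f(11,7)=55 f(11,9)=11 f(11,11)=1
t=12: f(12,-4)=275 f(12,-2)=726 f(12,0)=912 f(12,2)=791 f(12,4)=495 f(12,6)=220 f(12,8)=66 f(12,10)=12 f(12,12)=1
t=13: f(13,-3)=1001 f(13,-1)=1638 f(13,1)=1703 f(13,3)=1286 f(13,5)=715 f(13,7)=286 f(13,9)=78 f(13,11)=13 f(13,13)=1
Σ_s f(13,s) = 6721
P = 6721/8192 = 6721/8192

Answer: 6721/8192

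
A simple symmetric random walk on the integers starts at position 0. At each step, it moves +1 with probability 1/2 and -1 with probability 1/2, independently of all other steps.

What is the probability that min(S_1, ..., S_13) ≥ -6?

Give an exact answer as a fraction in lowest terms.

Let f(t,s) = #length-t paths at position s with S_1..S_t all ≥ -6.
f(t,s) = f(t-1,s-1) + f(t-1,s+1) for s ≥ -6; f(t,s) = 0 for s < -6.
t=0: f(0,0)=1
t=1: f(1,-1)=1 f(1,1)=1
t=2: f(2,-2)=1 f(2,0)=2 f(2,2)=1
t=3: f(3,-3)=1 f(3,-1)=3 f(3,1)=3 f(3,3)=1
t=4: f(4,-4)=1 f(4,-2)=4 f(4,0)=6 f(4,2)=4 f(4,4)=1
t=5: f(5,-5)=1 f(5,-3)=5 f(5,-1)=10 f(5,1)=10 f(5,3)=5 f(5,5)=1
t=6: f(6,-6)=1 f(6,-4)=6 f(6,-2)=15 f(6,0)=20 f(6,2)=15 f(6,4)=6 f(6,6)=1
t=7: f(7,-5)=7 f(7,-3)=21 f(7,-1)=35 f(7,1)=35 f(7,3)=21 f(7,5)=7 f(7,7)=1
t=8: f(8,-6)=7 f(8,-4)=28 f(8,-2)=56 f(8,0)=70 f(8,2)=56 f(8,4)=28 f(8,6)=8 f(8,8)=1
t=9: f(9,-5)=35 f(9,-3)=84 f(9,-1)=126 f(9,1)=126 f(9,3)=84 f(9,5)=36 f(9,7)=9 f(9,9)=1
t=10: f(10,-6)=35 f(10,-4)=119 f(10,-2)=210 f(10,0)=252 f(10,2)=210 f(10,4)=120 f(10,6)=45 f(10,8)=10 f(10,10)=1
t=11: f(11,-5)=154 f(11,-3)=329 f(11,-1)=462 f(11,1)=462 f(11,3)=330 f(11,5)=165 f(11,7)=55 f(11,9)=11 f(11,11)=1
t=12: f(12,-6)=154 f(12,-4)=483 f(12,-2)=791 f(12,0)=924 f(12,2)=792 f(12,4)=495 f(12,6)=220 f(12,8)=66 f(12,10)=12 f(12,12)=1
t=13: f(13,-5)=637 f(13,-3)=1274 f(13,-1)=1715 f(13,1)=1716 f(13,3)=1287 f(13,5)=715 f(13,7)=286 f(13,9)=78 f(13,11)=13 f(13,13)=1
Σ_s f(13,s) = 7722
P = 7722/8192 = 3861/4096

Answer: 3861/4096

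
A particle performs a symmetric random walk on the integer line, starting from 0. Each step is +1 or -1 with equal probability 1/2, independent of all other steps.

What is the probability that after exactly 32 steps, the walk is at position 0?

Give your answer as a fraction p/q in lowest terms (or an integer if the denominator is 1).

To return to 0 after 32 steps: need exactly 16 steps of +1 and 16 of -1.
Favorable paths: C(32,16) = 601080390
Total paths: 2^32 = 4294967296
P = 601080390/4294967296 = 300540195/2147483648

Answer: 300540195/2147483648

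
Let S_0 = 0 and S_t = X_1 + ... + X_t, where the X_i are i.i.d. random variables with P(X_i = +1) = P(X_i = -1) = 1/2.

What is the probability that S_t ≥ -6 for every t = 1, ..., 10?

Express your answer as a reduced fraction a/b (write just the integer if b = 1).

Answer: 501/512

Derivation:
Let f(t,s) = #length-t paths at position s with S_1..S_t all ≥ -6.
f(t,s) = f(t-1,s-1) + f(t-1,s+1) for s ≥ -6; f(t,s) = 0 for s < -6.
t=0: f(0,0)=1
t=1: f(1,-1)=1 f(1,1)=1
t=2: f(2,-2)=1 f(2,0)=2 f(2,2)=1
t=3: f(3,-3)=1 f(3,-1)=3 f(3,1)=3 f(3,3)=1
t=4: f(4,-4)=1 f(4,-2)=4 f(4,0)=6 f(4,2)=4 f(4,4)=1
t=5: f(5,-5)=1 f(5,-3)=5 f(5,-1)=10 f(5,1)=10 f(5,3)=5 f(5,5)=1
t=6: f(6,-6)=1 f(6,-4)=6 f(6,-2)=15 f(6,0)=20 f(6,2)=15 f(6,4)=6 f(6,6)=1
t=7: f(7,-5)=7 f(7,-3)=21 f(7,-1)=35 f(7,1)=35 f(7,3)=21 f(7,5)=7 f(7,7)=1
t=8: f(8,-6)=7 f(8,-4)=28 f(8,-2)=56 f(8,0)=70 f(8,2)=56 f(8,4)=28 f(8,6)=8 f(8,8)=1
t=9: f(9,-5)=35 f(9,-3)=84 f(9,-1)=126 f(9,1)=126 f(9,3)=84 f(9,5)=36 f(9,7)=9 f(9,9)=1
t=10: f(10,-6)=35 f(10,-4)=119 f(10,-2)=210 f(10,0)=252 f(10,2)=210 f(10,4)=120 f(10,6)=45 f(10,8)=10 f(10,10)=1
Σ_s f(10,s) = 1002
P = 1002/1024 = 501/512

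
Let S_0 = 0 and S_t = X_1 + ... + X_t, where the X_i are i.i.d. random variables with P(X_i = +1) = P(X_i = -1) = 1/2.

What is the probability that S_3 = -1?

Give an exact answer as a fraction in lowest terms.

Answer: 3/8

Derivation:
To reach position -1 after 3 steps: need 1 step of +1 and 2 of -1.
Favorable paths: C(3,1) = 3
Total paths: 2^3 = 8
P = 3/8 = 3/8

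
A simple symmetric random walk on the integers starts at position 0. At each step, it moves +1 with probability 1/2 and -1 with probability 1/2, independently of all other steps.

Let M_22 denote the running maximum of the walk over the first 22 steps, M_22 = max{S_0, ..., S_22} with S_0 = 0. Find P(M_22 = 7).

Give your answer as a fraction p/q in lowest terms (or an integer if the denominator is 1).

Let M_22 = max(S_0,...,S_22). Use the reflection principle: for j ≥ 1, #{paths with M_22 ≥ j} = #{S_22 ≥ j} + #{S_22 ≥ j+1}.
By reflection, #{M_22 ≥ 7} = #{S_22 ≥ 7} + #{S_22 ≥ 8} = 280600 + 280600 = 561200.
#{M_22 ≥ 8} = #{S_22 ≥ 8} + #{S_22 ≥ 9} = 280600 + 110056 = 390656.
#{M_22 = 7} = 561200 - 390656 = 170544.
P(M_22 = 7) = 170544/4194304 = 10659/262144

Answer: 10659/262144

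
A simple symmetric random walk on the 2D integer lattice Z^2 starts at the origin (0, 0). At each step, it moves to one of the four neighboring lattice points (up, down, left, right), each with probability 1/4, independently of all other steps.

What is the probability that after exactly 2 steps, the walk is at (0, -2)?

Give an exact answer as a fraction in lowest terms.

Answer: 1/16

Derivation:
Let h be the number of horizontal steps (so 2-h are vertical). To end at (0,-2) need (h+0)/2 right-steps and ((2-h)-2)/2 up-steps.
Sum over h with 0 ≤ h ≤ 0, h ≡ 0 (mod 2), 2-h ≡ 0 (mod 2):
h=0: C(2,0)·C(0,0)·C(2,0) = 1·1·1 = 1
Total favorable: 1
Total paths: 4^2 = 16
P = 1/16 = 1/16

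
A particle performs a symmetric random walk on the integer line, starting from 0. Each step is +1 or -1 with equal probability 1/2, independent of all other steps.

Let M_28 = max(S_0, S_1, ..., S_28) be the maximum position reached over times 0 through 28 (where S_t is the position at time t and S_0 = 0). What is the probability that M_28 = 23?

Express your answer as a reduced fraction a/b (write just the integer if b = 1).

Let M_28 = max(S_0,...,S_28). Use the reflection principle: for j ≥ 1, #{paths with M_28 ≥ j} = #{S_28 ≥ j} + #{S_28 ≥ j+1}.
By reflection, #{M_28 ≥ 23} = #{S_28 ≥ 23} + #{S_28 ≥ 24} = 407 + 407 = 814.
#{M_28 ≥ 24} = #{S_28 ≥ 24} + #{S_28 ≥ 25} = 407 + 29 = 436.
#{M_28 = 23} = 814 - 436 = 378.
P(M_28 = 23) = 378/268435456 = 189/134217728

Answer: 189/134217728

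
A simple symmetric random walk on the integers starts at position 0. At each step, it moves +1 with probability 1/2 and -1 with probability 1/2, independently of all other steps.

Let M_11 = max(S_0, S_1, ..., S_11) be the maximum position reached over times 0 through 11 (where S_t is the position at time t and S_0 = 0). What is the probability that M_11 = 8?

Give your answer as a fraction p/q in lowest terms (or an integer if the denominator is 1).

Answer: 11/2048

Derivation:
Let M_11 = max(S_0,...,S_11). Use the reflection principle: for j ≥ 1, #{paths with M_11 ≥ j} = #{S_11 ≥ j} + #{S_11 ≥ j+1}.
By reflection, #{M_11 ≥ 8} = #{S_11 ≥ 8} + #{S_11 ≥ 9} = 12 + 12 = 24.
#{M_11 ≥ 9} = #{S_11 ≥ 9} + #{S_11 ≥ 10} = 12 + 1 = 13.
#{M_11 = 8} = 24 - 13 = 11.
P(M_11 = 8) = 11/2048 = 11/2048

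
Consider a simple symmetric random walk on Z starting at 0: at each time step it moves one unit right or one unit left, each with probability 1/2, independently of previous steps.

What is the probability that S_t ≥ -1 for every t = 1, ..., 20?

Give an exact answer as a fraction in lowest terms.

Let f(t,s) = #length-t paths at position s with S_1..S_t all ≥ -1.
f(t,s) = f(t-1,s-1) + f(t-1,s+1) for s ≥ -1; f(t,s) = 0 for s < -1.
t=0: f(0,0)=1
t=1: f(1,-1)=1 f(1,1)=1
t=2: f(2,0)=2 f(2,2)=1
t=3: f(3,-1)=2 f(3,1)=3 f(3,3)=1
t=4: f(4,0)=5 f(4,2)=4 f(4,4)=1
t=5: f(5,-1)=5 f(5,1)=9 f(5,3)=5 f(5,5)=1
t=6: f(6,0)=14 f(6,2)=14 f(6,4)=6 f(6,6)=1
t=7: f(7,-1)=14 f(7,1)=28 f(7,3)=20 f(7,5)=7 f(7,7)=1
t=8: f(8,0)=42 f(8,2)=48 f(8,4)=27 f(8,6)=8 f(8,8)=1
t=9: f(9,-1)=42 f(9,1)=90 f(9,3)=75 f(9,5)=35 f(9,7)=9 f(9,9)=1
t=10: f(10,0)=132 f(10,2)=165 f(10,4)=110 f(10,6)=44 f(10,8)=10 f(10,10)=1
t=11: f(11,-1)=132 f(11,1)=297 f(11,3)=275 f(11,5)=154 f(11,7)=54 f(11,9)=11 f(11,11)=1
t=12: f(12,0)=429 f(12,2)=572 f(12,4)=429 f(12,6)=208 f(12,8)=65 f(12,10)=12 f(12,12)=1
t=13: f(13,-1)=429 f(13,1)=1001 f(13,3)=1001 f(13,5)=637 f(13,7)=273 f(13,9)=77 f(13,11)=13 f(13,13)=1
t=14: f(14,0)=1430 f(14,2)=2002 f(14,4)=1638 f(14,6)=910 f(14,8)=350 f(14,10)=90 f(14,12)=14 f(14,14)=1
t=15: f(15,-1)=1430 f(15,1)=3432 f(15,3)=3640 f(15,5)=2548 f(15,7)=1260 f(15,9)=440 f(15,11)=104 f(15,13)=15 f(15,15)=1
t=16: f(16,0)=4862 f(16,2)=7072 f(16,4)=6188 f(16,6)=3808 f(16,8)=1700 f(16,10)=544 f(16,12)=119 f(16,14)=16 f(16,16)=1
t=17: f(17,-1)=4862 f(17,1)=11934 f(17,3)=13260 f(17,5)=9996 f(17,7)=5508 f(17,9)=2244 f(17,11)=663 f(17,13)=135 f(17,15)=17 f(17,17)=1
t=18: f(18,0)=16796 f(18,2)=25194 f(18,4)=23256 f(18,6)=15504 f(18,8)=7752 f(18,10)=2907 f(18,12)=798 f(18,14)=152 f(18,16)=18 f(18,18)=1
t=19: f(19,-1)=16796 f(19,1)=41990 f(19,3)=48450 f(19,5)=38760 f(19,7)=23256 f(19,9)=10659 f(19,11)=3705 f(19,13)=950 f(19,15)=170 f(19,17)=19 f(19,19)=1
t=20: f(20,0)=58786 f(20,2)=90440 f(20,4)=87210 f(20,6)=62016 f(20,8)=33915 f(20,10)=14364 f(20,12)=4655 f(20,14)=1120 f(20,16)=189 f(20,18)=20 f(20,20)=1
Σ_s f(20,s) = 352716
P = 352716/1048576 = 88179/262144

Answer: 88179/262144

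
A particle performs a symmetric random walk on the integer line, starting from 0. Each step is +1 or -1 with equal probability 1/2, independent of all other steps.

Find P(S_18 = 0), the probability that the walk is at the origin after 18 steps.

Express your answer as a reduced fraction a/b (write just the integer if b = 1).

Answer: 12155/65536

Derivation:
To return to 0 after 18 steps: need exactly 9 steps of +1 and 9 of -1.
Favorable paths: C(18,9) = 48620
Total paths: 2^18 = 262144
P = 48620/262144 = 12155/65536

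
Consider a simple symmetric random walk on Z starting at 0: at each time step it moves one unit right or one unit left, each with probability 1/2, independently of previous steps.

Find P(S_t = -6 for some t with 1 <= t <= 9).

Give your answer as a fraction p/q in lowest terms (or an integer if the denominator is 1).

Count via complement. Let g(t,s) = #length-t paths at position s with S_1..S_t all ≠ -6.
g(t,s) = g(t-1,s-1) + g(t-1,s+1) for s ≠ -6; g(t,-6) = 0.
t=0: g(0,0)=1
t=1: g(1,-1)=1 g(1,1)=1
t=2: g(2,-2)=1 g(2,0)=2 g(2,2)=1
t=3: g(3,-3)=1 g(3,-1)=3 g(3,1)=3 g(3,3)=1
t=4: g(4,-4)=1 g(4,-2)=4 g(4,0)=6 g(4,2)=4 g(4,4)=1
t=5: g(5,-5)=1 g(5,-3)=5 g(5,-1)=10 g(5,1)=10 g(5,3)=5 g(5,5)=1
t=6: g(6,-4)=6 g(6,-2)=15 g(6,0)=20 g(6,2)=15 g(6,4)=6 g(6,6)=1
t=7: g(7,-5)=6 g(7,-3)=21 g(7,-1)=35 g(7,1)=35 g(7,3)=21 g(7,5)=7 g(7,7)=1
t=8: g(8,-4)=27 g(8,-2)=56 g(8,0)=70 g(8,2)=56 g(8,4)=28 g(8,6)=8 g(8,8)=1
t=9: g(9,-5)=27 g(9,-3)=83 g(9,-1)=126 g(9,1)=126 g(9,3)=84 g(9,5)=36 g(9,7)=9 g(9,9)=1
Paths never hitting -6: Σ_s g(9,s) = 492
Paths hitting -6: 2^9 - 492 = 20
P = 20/512 = 5/128

Answer: 5/128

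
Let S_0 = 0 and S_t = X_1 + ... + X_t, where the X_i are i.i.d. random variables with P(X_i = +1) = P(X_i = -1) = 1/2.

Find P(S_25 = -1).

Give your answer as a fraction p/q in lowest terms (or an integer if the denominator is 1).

Answer: 1300075/8388608

Derivation:
To reach position -1 after 25 steps: need 12 steps of +1 and 13 of -1.
Favorable paths: C(25,12) = 5200300
Total paths: 2^25 = 33554432
P = 5200300/33554432 = 1300075/8388608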